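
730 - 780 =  - 50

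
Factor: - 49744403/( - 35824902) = 2^( - 1 )*3^( - 1)*31^( - 1)*101^ ( - 1)*1907^( - 1) * 49744403^1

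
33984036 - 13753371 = 20230665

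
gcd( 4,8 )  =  4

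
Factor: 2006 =2^1*17^1*59^1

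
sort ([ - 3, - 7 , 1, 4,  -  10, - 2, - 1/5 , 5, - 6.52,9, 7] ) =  [ - 10, -7,-6.52 , - 3,-2, - 1/5, 1,  4, 5, 7,  9] 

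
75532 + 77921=153453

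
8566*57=488262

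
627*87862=55089474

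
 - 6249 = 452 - 6701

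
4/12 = 1/3 = 0.33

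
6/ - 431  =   - 6/431=- 0.01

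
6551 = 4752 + 1799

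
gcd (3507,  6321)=21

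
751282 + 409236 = 1160518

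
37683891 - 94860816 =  - 57176925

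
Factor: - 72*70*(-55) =277200   =  2^4*3^2*5^2  *  7^1 * 11^1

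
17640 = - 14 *( - 1260 ) 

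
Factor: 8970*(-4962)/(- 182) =1711890/7 = 2^1*3^2*5^1*7^( - 1 )*23^1 * 827^1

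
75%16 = 11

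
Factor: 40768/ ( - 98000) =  - 2^2 * 5^( - 3)* 13^1 =- 52/125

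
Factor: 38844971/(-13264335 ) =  - 3^( - 2)*5^( - 1 )*7^( - 1)*11^1 *17^( - 1 )*2477^ (-1 )*3531361^1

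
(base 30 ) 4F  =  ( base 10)135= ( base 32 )47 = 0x87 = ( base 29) 4J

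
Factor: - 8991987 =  - 3^1*2997329^1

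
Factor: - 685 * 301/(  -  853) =5^1*7^1*43^1*137^1*853^( -1 ) = 206185/853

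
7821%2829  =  2163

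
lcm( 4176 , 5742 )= 45936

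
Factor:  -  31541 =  - 31541^1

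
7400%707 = 330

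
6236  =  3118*2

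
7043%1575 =743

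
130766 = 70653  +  60113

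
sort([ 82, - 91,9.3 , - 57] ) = [ -91, - 57,9.3 , 82]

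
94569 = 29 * 3261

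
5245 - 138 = 5107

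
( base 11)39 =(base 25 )1H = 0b101010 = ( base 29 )1d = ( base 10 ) 42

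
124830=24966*5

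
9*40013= 360117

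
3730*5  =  18650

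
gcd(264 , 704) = 88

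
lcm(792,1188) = 2376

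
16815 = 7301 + 9514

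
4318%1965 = 388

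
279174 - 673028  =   - 393854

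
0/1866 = 0 = 0.00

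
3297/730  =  3297/730 = 4.52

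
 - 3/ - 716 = 3/716 = 0.00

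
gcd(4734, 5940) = 18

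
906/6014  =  453/3007 =0.15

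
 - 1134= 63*( - 18)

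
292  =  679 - 387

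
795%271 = 253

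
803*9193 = 7381979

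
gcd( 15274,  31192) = 14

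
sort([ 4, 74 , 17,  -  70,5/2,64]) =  [ - 70,  5/2,4,17, 64,74 ] 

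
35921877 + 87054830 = 122976707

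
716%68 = 36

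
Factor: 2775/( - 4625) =- 3/5 = -3^1*5^(-1)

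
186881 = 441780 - 254899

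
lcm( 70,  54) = 1890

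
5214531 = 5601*931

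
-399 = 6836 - 7235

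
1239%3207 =1239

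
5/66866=5/66866 = 0.00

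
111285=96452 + 14833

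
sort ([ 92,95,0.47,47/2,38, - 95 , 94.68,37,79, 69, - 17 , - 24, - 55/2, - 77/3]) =[  -  95,  -  55/2, - 77/3, - 24, - 17, 0.47,  47/2, 37, 38,69,79,  92, 94.68, 95]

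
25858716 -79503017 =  -53644301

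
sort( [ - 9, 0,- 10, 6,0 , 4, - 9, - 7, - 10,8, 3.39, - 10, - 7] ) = [ - 10, - 10, - 10, - 9,-9, -7, - 7, 0,0,3.39,4, 6 , 8]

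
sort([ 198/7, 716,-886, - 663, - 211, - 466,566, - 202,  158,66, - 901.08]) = [-901.08, - 886, -663 , - 466, - 211 , - 202, 198/7,  66,  158,566, 716]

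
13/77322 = 13/77322 = 0.00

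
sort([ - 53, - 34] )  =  [  -  53, - 34 ]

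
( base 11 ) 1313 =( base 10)1708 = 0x6ac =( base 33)1IP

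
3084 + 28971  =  32055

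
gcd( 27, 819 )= 9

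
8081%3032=2017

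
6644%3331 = 3313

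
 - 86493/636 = - 28831/212 = -136.00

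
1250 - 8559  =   - 7309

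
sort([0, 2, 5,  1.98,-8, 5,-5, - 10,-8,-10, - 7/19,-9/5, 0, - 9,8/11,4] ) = [-10,- 10, -9, - 8,-8 , - 5, - 9/5,-7/19,0,0, 8/11, 1.98,  2 , 4, 5,5 ]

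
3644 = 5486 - 1842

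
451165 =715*631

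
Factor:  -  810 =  - 2^1*3^4*5^1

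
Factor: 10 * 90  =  900  =  2^2*3^2 * 5^2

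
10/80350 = 1/8035 = 0.00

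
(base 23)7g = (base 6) 453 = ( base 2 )10110001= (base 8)261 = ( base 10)177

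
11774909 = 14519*811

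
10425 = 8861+1564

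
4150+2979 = 7129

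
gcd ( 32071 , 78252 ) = 1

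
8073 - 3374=4699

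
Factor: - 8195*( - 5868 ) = 2^2*3^2*5^1*11^1 * 149^1*163^1 = 48088260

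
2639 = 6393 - 3754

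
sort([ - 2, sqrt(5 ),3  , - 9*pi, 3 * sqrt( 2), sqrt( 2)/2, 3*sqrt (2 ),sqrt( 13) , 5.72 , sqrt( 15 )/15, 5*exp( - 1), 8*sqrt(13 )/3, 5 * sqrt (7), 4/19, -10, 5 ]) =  [ - 9*pi , - 10, - 2,4/19, sqrt( 15 ) /15,sqrt ( 2)/2, 5*exp( - 1 ), sqrt (5),3 , sqrt( 13 ),3 *sqrt( 2), 3*sqrt( 2 ), 5, 5.72,8*sqrt( 13)/3, 5 * sqrt( 7)]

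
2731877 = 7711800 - 4979923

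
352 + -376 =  - 24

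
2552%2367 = 185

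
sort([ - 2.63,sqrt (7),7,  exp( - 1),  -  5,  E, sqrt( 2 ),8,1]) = [ - 5,  -  2.63,exp(-1 ) , 1  ,  sqrt( 2 ),sqrt ( 7 ),E, 7,  8 ]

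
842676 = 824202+18474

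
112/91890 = 56/45945 =0.00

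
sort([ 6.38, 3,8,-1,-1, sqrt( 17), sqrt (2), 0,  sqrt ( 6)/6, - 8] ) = [ - 8,  -  1,-1, 0, sqrt(6) /6,sqrt(2 ), 3, sqrt( 17), 6.38,8]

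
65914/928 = 71 + 13/464 = 71.03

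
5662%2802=58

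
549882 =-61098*( - 9 ) 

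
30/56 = 15/28  =  0.54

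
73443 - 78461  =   - 5018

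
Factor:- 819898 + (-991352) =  - 2^1 *3^2*5^4*7^1 * 23^1  =  - 1811250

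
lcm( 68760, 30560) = 275040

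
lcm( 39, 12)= 156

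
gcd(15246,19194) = 42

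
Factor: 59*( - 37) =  - 2183= -37^1*59^1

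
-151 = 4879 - 5030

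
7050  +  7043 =14093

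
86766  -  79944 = 6822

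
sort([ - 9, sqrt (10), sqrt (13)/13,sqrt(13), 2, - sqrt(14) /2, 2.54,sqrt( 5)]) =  [ - 9, - sqrt (14)/2 , sqrt(13)/13,2, sqrt(5) , 2.54, sqrt(10), sqrt( 13)]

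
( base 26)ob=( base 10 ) 635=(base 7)1565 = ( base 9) 775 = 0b1001111011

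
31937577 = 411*77707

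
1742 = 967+775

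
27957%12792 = 2373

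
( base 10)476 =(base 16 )1dc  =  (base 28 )h0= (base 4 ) 13130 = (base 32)es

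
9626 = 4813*2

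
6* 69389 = 416334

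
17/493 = 1/29 = 0.03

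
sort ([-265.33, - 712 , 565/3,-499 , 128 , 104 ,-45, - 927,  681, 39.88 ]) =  [ - 927 , - 712,  -  499 ,-265.33, - 45, 39.88, 104, 128,  565/3,681] 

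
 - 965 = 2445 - 3410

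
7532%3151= 1230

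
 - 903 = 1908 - 2811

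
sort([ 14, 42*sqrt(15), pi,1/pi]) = [ 1/pi, pi,14, 42*sqrt( 15)]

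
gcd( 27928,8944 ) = 8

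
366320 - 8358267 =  - 7991947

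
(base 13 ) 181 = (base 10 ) 274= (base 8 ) 422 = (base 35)7T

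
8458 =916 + 7542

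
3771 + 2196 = 5967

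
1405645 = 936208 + 469437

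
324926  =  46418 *7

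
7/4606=1/658 = 0.00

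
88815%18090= 16455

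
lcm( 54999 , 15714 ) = 109998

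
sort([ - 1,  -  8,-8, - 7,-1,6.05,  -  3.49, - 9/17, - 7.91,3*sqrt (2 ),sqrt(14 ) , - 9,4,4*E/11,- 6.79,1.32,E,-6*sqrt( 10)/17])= [ - 9, - 8, - 8, - 7.91, - 7, - 6.79, - 3.49 , - 6*sqrt(10 )/17, - 1, - 1, - 9/17, 4*E/11,  1.32,E,sqrt(14 ), 4 , 3*sqrt(2) , 6.05 ]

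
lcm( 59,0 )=0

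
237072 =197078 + 39994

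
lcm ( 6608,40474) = 323792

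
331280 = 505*656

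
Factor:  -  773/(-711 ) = 3^(-2)*79^( - 1)*773^1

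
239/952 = 239/952=0.25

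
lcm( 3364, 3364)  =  3364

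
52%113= 52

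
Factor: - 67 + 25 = -42 =- 2^1*3^1*7^1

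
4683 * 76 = 355908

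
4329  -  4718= - 389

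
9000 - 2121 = 6879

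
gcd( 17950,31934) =2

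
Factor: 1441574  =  2^1*157^1*4591^1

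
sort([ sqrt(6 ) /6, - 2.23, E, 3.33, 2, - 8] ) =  [ - 8, - 2.23, sqrt(6 ) /6, 2,E,3.33 ] 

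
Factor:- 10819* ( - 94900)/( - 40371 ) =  - 2^2*3^( - 1)*5^2*13^1* 31^1*73^1*349^1*13457^ ( - 1 ) = - 1026723100/40371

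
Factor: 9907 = 9907^1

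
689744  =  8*86218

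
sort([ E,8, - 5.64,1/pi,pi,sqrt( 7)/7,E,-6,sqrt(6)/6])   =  [-6, - 5.64 , 1/pi,sqrt( 7) /7,  sqrt( 6 )/6,E , E, pi, 8]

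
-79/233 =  - 79/233 = - 0.34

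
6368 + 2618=8986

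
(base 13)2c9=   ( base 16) 1f7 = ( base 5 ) 4003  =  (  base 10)503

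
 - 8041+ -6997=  - 15038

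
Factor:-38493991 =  - 29^1  *  1327379^1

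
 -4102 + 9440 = 5338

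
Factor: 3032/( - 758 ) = - 4 = -2^2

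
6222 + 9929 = 16151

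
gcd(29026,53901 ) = 1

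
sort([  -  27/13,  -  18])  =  [ - 18,- 27/13 ] 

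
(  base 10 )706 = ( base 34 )kq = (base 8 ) 1302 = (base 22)1A2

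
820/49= 16 + 36/49 = 16.73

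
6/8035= 6/8035= 0.00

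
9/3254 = 9/3254 = 0.00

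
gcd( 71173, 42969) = 1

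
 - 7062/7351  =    -  1  +  289/7351 = - 0.96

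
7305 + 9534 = 16839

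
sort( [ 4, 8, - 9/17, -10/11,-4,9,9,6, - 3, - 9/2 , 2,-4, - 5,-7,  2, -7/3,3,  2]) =[-7, - 5,  -  9/2, - 4, - 4,-3, - 7/3,-10/11, - 9/17, 2 , 2,2,3,4,6, 8, 9,9 ] 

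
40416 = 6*6736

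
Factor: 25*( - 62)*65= - 100750 = - 2^1*5^3 * 13^1*31^1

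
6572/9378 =3286/4689 = 0.70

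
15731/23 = 15731/23 =683.96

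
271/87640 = 271/87640=0.00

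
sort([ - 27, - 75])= [  -  75, - 27 ] 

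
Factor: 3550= 2^1*5^2*71^1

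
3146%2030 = 1116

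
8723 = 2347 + 6376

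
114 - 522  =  - 408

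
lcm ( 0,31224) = 0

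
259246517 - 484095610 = - 224849093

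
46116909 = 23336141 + 22780768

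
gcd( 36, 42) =6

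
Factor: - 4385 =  - 5^1*877^1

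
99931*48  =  4796688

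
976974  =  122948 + 854026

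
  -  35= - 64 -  - 29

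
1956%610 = 126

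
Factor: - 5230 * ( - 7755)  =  40558650 = 2^1*3^1*5^2*11^1*47^1 * 523^1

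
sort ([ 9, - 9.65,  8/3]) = [-9.65, 8/3, 9]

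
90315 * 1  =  90315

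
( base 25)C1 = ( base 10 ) 301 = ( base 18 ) GD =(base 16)12D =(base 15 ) 151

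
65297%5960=5697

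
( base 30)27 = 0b1000011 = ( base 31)25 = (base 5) 232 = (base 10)67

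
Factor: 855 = 3^2*5^1*19^1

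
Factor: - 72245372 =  - 2^2* 19^1*283^1*3359^1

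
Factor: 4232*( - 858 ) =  - 3631056 = - 2^4 *3^1*11^1*13^1*23^2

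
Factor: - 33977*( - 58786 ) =1997371922 = 2^1*7^1*13^1*17^1* 19^1 * 61^1*557^1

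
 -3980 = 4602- 8582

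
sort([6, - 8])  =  [ - 8, 6] 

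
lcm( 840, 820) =34440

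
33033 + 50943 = 83976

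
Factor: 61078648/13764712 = 13^( - 2) *10181^( - 1)*7634831^1 = 7634831/1720589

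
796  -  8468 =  - 7672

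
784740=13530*58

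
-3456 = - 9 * 384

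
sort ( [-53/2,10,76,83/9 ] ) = [  -  53/2,83/9,10, 76]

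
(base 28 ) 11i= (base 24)1AE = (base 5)11310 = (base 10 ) 830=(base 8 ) 1476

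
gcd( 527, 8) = 1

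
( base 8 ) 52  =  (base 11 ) 39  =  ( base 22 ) 1K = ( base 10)42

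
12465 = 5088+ 7377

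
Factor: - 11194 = - 2^1 * 29^1*193^1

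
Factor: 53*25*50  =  66250 =2^1*5^4*53^1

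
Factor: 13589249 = 37^1*367277^1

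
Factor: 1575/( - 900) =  - 7/4  =  - 2^( - 2)*7^1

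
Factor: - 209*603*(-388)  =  48898476   =  2^2*3^2*11^1*19^1*67^1*97^1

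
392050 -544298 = -152248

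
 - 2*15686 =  - 31372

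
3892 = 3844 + 48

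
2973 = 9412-6439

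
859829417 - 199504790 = 660324627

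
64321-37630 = 26691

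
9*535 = 4815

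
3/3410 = 3/3410 = 0.00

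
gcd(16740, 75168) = 108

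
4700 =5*940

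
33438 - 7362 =26076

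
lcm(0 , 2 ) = 0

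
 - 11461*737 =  - 8446757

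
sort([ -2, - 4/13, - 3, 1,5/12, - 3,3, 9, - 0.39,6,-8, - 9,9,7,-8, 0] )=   [ - 9,-8,-8, - 3, -3,-2, - 0.39, - 4/13,0, 5/12,  1, 3 , 6,7,9, 9 ]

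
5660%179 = 111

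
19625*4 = 78500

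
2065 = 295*7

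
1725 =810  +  915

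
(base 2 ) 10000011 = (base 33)3w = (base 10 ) 131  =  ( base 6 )335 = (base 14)95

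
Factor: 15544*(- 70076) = -1089261344   =  - 2^5*29^1*67^1 * 17519^1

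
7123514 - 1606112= 5517402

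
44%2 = 0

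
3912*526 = 2057712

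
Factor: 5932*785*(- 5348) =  - 24903603760 = - 2^4*5^1*7^1*157^1*191^1*1483^1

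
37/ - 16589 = - 37/16589=- 0.00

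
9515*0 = 0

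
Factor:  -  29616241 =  - 53^1*383^1*1459^1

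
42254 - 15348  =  26906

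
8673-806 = 7867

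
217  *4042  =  877114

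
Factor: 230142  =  2^1*3^1*11^2*317^1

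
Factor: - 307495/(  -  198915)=3^ ( - 1 )*149^ (-1) *691^1  =  691/447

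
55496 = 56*991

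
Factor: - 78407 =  - 7^1*23^1*487^1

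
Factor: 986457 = 3^1*37^1*8887^1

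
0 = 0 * 3703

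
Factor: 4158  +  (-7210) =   -  3052 =- 2^2*7^1*109^1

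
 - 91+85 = -6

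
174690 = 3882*45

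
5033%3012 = 2021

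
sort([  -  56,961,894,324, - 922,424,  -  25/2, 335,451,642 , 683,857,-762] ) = [ - 922, - 762,  -  56, - 25/2,324, 335, 424, 451,642,683 , 857,894, 961 ] 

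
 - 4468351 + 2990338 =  - 1478013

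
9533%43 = 30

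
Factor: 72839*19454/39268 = 708504953/19634 = 2^( - 1 )* 13^2*71^1*137^1*431^1*9817^( - 1)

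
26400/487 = 26400/487= 54.21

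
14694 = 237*62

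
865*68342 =59115830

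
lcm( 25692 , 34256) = 102768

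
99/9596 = 99/9596 = 0.01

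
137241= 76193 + 61048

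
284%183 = 101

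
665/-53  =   - 665/53 =- 12.55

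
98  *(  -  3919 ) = - 384062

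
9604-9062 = 542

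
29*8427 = 244383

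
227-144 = 83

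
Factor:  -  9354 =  - 2^1 * 3^1*1559^1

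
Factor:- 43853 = -43853^1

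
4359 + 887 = 5246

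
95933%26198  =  17339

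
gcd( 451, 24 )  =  1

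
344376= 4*86094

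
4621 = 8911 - 4290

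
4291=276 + 4015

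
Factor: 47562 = 2^1*3^1*7927^1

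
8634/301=28 + 206/301 = 28.68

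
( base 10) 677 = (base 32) L5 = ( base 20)1dh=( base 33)KH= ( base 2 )1010100101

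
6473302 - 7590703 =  - 1117401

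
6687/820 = 6687/820 = 8.15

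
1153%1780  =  1153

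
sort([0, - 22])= [-22,0 ] 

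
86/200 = 43/100 = 0.43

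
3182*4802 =15279964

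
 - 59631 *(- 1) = 59631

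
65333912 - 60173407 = 5160505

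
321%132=57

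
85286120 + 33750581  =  119036701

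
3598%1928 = 1670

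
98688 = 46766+51922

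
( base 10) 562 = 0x232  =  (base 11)471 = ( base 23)11a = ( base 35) G2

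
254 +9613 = 9867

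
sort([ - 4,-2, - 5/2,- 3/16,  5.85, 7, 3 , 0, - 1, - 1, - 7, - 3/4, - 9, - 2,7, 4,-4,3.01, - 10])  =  [ - 10,-9, - 7, - 4, - 4,- 5/2 ,  -  2,  -  2  , - 1,  -  1,-3/4, - 3/16,0,3, 3.01 , 4, 5.85,7,  7 ] 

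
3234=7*462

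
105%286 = 105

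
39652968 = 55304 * 717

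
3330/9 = 370 = 370.00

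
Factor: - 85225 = - 5^2*7^1*487^1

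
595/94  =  595/94 = 6.33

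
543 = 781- 238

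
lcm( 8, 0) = 0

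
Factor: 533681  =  17^1*31393^1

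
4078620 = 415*9828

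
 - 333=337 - 670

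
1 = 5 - 4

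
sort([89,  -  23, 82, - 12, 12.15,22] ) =[ -23, -12,12.15, 22,82, 89 ]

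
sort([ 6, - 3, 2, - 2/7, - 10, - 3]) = [-10, - 3,-3, - 2/7, 2, 6]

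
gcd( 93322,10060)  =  2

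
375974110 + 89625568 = 465599678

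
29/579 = 29/579 =0.05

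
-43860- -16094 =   -  27766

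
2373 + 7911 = 10284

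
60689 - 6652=54037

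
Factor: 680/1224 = 3^( - 2)*5^1 = 5/9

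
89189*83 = 7402687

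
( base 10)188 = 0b10111100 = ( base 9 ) 228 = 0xBC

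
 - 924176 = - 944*979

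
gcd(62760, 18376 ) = 8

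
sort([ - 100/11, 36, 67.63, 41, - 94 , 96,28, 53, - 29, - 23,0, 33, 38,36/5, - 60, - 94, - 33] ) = [ - 94 , - 94,-60, - 33,  -  29, - 23, - 100/11, 0, 36/5,28,  33,36, 38, 41, 53, 67.63, 96 ]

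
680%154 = 64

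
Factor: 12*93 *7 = 7812 = 2^2*3^2*7^1*31^1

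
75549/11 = 75549/11 = 6868.09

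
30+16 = 46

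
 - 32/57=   -  32/57 =-0.56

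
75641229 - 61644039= 13997190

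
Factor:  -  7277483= - 53^1*61^1*2251^1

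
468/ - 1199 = - 468/1199 = - 0.39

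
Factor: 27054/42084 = 2^(- 1 )*3^2*7^ ( - 1) = 9/14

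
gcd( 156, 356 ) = 4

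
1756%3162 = 1756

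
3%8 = 3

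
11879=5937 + 5942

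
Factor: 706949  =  107^1*6607^1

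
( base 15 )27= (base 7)52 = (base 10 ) 37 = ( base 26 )1b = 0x25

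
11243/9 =11243/9 = 1249.22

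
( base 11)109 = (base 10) 130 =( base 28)4i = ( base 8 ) 202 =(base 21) 64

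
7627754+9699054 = 17326808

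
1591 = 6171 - 4580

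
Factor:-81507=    - 3^1 * 101^1 * 269^1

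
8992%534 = 448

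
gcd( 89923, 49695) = 1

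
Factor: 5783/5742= 2^ ( - 1 ) * 3^(- 2) * 11^( -1)* 29^( - 1 ) * 5783^1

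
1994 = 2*997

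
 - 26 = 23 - 49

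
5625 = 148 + 5477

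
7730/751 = 10 + 220/751 = 10.29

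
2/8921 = 2/8921 = 0.00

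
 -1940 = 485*( - 4) 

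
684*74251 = 50787684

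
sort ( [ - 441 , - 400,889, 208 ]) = [-441,- 400, 208,  889 ]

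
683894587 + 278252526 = 962147113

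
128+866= 994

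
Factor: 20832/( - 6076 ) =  - 24/7   =  - 2^3* 3^1 *7^ ( - 1) 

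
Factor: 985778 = 2^1*47^1*10487^1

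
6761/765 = 8 + 641/765 =8.84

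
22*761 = 16742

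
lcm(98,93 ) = 9114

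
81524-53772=27752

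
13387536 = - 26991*( - 496 ) 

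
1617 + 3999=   5616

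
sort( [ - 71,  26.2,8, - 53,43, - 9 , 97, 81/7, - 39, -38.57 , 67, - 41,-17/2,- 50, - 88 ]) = [ - 88, - 71 , - 53,-50, -41 , - 39, - 38.57,-9, - 17/2,8 , 81/7 , 26.2, 43, 67,97] 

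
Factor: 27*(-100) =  - 2^2*3^3*5^2 = - 2700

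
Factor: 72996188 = 2^2*359^1*50833^1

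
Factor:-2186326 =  - 2^1 * 1093163^1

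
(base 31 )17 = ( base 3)1102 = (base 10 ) 38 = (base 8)46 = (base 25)1D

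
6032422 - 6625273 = - 592851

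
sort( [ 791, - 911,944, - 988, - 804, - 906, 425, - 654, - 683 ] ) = [ -988, - 911, - 906, - 804 , - 683, - 654,  425, 791, 944 ] 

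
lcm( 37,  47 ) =1739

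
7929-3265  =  4664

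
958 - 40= 918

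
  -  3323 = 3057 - 6380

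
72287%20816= 9839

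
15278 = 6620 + 8658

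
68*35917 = 2442356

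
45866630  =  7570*6059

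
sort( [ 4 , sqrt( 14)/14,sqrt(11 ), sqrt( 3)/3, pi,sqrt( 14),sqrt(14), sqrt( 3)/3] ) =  [sqrt(14) /14 , sqrt( 3) /3 , sqrt( 3 )/3,pi,sqrt( 11 ),sqrt ( 14),sqrt( 14 ),4]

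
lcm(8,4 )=8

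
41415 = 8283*5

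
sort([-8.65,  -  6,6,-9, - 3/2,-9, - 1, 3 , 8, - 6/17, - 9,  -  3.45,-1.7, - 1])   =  [-9, - 9, -9,-8.65,-6, - 3.45, -1.7, -3/2,-1,-1, - 6/17, 3,6, 8] 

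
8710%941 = 241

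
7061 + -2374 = 4687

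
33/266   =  33/266 = 0.12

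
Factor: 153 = 3^2*17^1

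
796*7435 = 5918260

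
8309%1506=779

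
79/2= 79/2   =  39.50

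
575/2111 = 575/2111 = 0.27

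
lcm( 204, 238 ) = 1428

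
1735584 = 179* 9696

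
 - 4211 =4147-8358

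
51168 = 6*8528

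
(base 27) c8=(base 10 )332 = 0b101001100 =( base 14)19a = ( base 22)F2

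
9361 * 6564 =61445604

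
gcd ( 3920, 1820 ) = 140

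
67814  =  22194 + 45620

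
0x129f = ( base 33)4cf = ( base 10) 4767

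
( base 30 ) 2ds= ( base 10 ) 2218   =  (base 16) 8AA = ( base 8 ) 4252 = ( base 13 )1018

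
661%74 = 69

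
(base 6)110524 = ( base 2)10010000110100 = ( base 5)244033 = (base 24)G24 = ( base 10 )9268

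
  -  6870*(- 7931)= 54485970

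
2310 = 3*770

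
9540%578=292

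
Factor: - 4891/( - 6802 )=2^(-1)*19^ ( - 1)*67^1 *73^1*179^( - 1 ) 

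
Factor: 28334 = 2^1 * 31^1*457^1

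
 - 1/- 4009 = 1/4009 = 0.00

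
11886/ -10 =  - 5943/5 = - 1188.60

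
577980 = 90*6422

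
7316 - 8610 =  - 1294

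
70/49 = 10/7= 1.43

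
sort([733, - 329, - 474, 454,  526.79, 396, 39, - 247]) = [- 474,- 329, - 247,  39, 396,454, 526.79, 733] 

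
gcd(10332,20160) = 252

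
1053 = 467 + 586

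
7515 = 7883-368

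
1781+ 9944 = 11725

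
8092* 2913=23571996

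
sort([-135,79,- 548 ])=[ - 548,  -  135,79] 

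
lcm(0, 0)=0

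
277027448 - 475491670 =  - 198464222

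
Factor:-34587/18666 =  - 63/34   =  -2^( -1 )*3^2*7^1*17^( - 1)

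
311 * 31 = 9641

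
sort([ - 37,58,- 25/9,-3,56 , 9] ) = [ - 37,- 3 ,-25/9,9,56,58]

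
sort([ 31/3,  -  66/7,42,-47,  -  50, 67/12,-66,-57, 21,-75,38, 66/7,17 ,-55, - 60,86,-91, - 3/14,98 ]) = [-91, - 75,-66, - 60 , - 57 ,-55,-50, - 47,-66/7 , - 3/14, 67/12,66/7,31/3 , 17, 21,38 , 42,86,98]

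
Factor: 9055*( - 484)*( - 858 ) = 2^3*3^1*5^1*11^3*13^1*1811^1 = 3760287960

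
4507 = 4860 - 353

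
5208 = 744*7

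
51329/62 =51329/62 = 827.89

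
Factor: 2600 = 2^3 * 5^2*13^1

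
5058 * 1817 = 9190386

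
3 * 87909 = 263727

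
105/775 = 21/155= 0.14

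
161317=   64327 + 96990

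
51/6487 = 51/6487 = 0.01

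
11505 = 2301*5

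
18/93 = 6/31=0.19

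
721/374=1  +  347/374 = 1.93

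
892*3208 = 2861536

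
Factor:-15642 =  - 2^1 * 3^2* 11^1*79^1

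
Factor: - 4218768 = -2^4 *3^2 * 29297^1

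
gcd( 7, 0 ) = 7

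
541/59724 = 541/59724 = 0.01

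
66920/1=66920  =  66920.00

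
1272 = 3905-2633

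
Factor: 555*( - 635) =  - 352425 = - 3^1*5^2 *37^1  *  127^1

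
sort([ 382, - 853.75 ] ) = [ - 853.75, 382 ]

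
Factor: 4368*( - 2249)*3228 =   -  31710684096= -2^6*3^2*7^1*13^2 *173^1*269^1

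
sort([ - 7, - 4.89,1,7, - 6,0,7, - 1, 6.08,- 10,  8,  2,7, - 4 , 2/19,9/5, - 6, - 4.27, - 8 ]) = [ - 10, - 8, - 7, - 6, - 6,- 4.89, - 4.27, - 4, - 1,0, 2/19,1,9/5, 2,6.08,7,7,7 , 8 ]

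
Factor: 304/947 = 2^4*19^1*947^(-1)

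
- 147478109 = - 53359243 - 94118866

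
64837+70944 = 135781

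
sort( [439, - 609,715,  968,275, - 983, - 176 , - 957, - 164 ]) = [ - 983, - 957,-609, -176, - 164,275,  439,  715, 968] 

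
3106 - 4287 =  - 1181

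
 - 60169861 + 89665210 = 29495349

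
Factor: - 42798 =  - 2^1 * 3^1*7^1*1019^1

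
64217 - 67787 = -3570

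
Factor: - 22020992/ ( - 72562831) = 2^7*7^2*11^(- 1 ) * 311^(-1) * 3511^1*21211^ (  -  1) 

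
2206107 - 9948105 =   -  7741998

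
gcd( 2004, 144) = 12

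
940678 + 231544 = 1172222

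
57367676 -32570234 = 24797442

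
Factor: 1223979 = 3^1*407993^1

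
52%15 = 7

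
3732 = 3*1244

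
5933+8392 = 14325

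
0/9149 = 0 = 0.00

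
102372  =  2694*38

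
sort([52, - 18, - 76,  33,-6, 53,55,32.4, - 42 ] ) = [ - 76 ,-42, - 18, - 6,32.4,33, 52 , 53,55]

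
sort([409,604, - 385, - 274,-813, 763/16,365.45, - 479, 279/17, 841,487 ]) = [  -  813, - 479, - 385, - 274,  279/17, 763/16,365.45,409,487, 604,841 ]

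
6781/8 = 847+5/8= 847.62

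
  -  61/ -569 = 61/569 = 0.11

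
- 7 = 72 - 79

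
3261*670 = 2184870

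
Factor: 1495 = 5^1*13^1*23^1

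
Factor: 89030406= 2^1*3^1*29^1*511669^1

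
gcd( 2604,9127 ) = 1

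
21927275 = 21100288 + 826987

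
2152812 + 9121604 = 11274416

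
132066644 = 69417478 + 62649166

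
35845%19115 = 16730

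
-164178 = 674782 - 838960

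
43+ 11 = 54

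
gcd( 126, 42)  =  42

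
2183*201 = 438783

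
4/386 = 2/193 = 0.01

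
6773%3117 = 539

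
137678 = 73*1886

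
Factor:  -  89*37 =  - 3293 = -37^1*89^1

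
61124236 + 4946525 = 66070761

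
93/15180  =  31/5060 = 0.01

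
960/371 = 2 + 218/371 = 2.59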